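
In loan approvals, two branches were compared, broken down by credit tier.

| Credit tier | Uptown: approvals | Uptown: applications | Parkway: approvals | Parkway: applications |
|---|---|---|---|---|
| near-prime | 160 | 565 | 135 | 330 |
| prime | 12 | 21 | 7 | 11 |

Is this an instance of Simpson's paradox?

Near-prime: Uptown 160/565 = 28.3%, Parkway 135/330 = 40.9% → Parkway
Prime: Uptown 12/21 = 57.1%, Parkway 7/11 = 63.6% → Parkway
Overall: Uptown 172/586 = 29.4%, Parkway 142/341 = 41.6% → Parkway
Parkway wins overall and in every credit group — no reversal.

No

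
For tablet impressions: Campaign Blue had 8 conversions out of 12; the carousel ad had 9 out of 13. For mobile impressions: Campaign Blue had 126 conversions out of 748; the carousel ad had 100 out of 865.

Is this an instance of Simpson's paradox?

Tablet: Campaign Blue 8/12 = 66.7%, the carousel ad 9/13 = 69.2% → the carousel ad
Mobile: Campaign Blue 126/748 = 16.8%, the carousel ad 100/865 = 11.6% → Campaign Blue
Overall: Campaign Blue 134/760 = 17.6%, the carousel ad 109/878 = 12.4% → Campaign Blue
Neither sweeps: Campaign Blue wins 1 of 2 groups, the carousel ad wins 1. Campaign Blue wins overall but not every group — no Simpson reversal.

No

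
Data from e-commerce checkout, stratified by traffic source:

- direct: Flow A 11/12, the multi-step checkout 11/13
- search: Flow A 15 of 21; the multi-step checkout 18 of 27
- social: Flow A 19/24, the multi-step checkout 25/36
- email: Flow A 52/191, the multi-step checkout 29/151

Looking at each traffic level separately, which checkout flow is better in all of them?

Flow A

Direct: Flow A 11/12 = 91.7%, the multi-step checkout 11/13 = 84.6% → Flow A
Search: Flow A 15/21 = 71.4%, the multi-step checkout 18/27 = 66.7% → Flow A
Social: Flow A 19/24 = 79.2%, the multi-step checkout 25/36 = 69.4% → Flow A
Email: Flow A 52/191 = 27.2%, the multi-step checkout 29/151 = 19.2% → Flow A
Flow A has the higher rate in all 4 groups.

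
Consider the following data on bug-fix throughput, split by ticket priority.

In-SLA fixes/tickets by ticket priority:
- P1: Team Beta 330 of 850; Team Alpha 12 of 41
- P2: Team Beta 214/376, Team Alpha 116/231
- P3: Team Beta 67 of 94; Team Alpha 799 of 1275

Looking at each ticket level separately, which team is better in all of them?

Team Beta

P1: Team Beta 330/850 = 38.8%, Team Alpha 12/41 = 29.3% → Team Beta
P2: Team Beta 214/376 = 56.9%, Team Alpha 116/231 = 50.2% → Team Beta
P3: Team Beta 67/94 = 71.3%, Team Alpha 799/1275 = 62.7% → Team Beta
Team Beta has the higher rate in all 3 groups.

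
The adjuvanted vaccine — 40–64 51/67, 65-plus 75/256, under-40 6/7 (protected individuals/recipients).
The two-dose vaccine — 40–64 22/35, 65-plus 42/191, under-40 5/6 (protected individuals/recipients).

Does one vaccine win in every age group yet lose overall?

No

40–64: the adjuvanted vaccine 51/67 = 76.1%, the two-dose vaccine 22/35 = 62.9% → the adjuvanted vaccine
65-plus: the adjuvanted vaccine 75/256 = 29.3%, the two-dose vaccine 42/191 = 22.0% → the adjuvanted vaccine
Under-40: the adjuvanted vaccine 6/7 = 85.7%, the two-dose vaccine 5/6 = 83.3% → the adjuvanted vaccine
Overall: the adjuvanted vaccine 132/330 = 40.0%, the two-dose vaccine 69/232 = 29.7% → the adjuvanted vaccine
The adjuvanted vaccine wins overall and in every age group — no reversal.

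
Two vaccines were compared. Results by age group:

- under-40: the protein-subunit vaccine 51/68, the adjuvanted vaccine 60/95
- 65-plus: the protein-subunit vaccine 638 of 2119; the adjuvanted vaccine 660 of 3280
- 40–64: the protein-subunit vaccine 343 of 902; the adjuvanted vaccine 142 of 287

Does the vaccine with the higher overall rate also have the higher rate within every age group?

Under-40: the protein-subunit vaccine 51/68 = 75.0%, the adjuvanted vaccine 60/95 = 63.2% → the protein-subunit vaccine
65-plus: the protein-subunit vaccine 638/2119 = 30.1%, the adjuvanted vaccine 660/3280 = 20.1% → the protein-subunit vaccine
40–64: the protein-subunit vaccine 343/902 = 38.0%, the adjuvanted vaccine 142/287 = 49.5% → the adjuvanted vaccine
Overall: the protein-subunit vaccine 1032/3089 = 33.4%, the adjuvanted vaccine 862/3662 = 23.5% → the protein-subunit vaccine
Neither sweeps: the protein-subunit vaccine wins 2 of 3 groups, the adjuvanted vaccine wins 1. The protein-subunit vaccine wins overall but not every group — no Simpson reversal.

No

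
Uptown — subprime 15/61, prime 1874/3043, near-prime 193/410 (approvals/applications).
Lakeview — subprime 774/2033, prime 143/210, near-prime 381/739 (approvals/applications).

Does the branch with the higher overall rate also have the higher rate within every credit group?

No

Subprime: Uptown 15/61 = 24.6%, Lakeview 774/2033 = 38.1% → Lakeview
Prime: Uptown 1874/3043 = 61.6%, Lakeview 143/210 = 68.1% → Lakeview
Near-prime: Uptown 193/410 = 47.1%, Lakeview 381/739 = 51.6% → Lakeview
Overall: Uptown 2082/3514 = 59.2%, Lakeview 1298/2982 = 43.5% → Uptown
Lakeview wins each credit group but Uptown wins overall — the comparison reverses. Lakeview's applications skew toward subprime, which has a lower base rate.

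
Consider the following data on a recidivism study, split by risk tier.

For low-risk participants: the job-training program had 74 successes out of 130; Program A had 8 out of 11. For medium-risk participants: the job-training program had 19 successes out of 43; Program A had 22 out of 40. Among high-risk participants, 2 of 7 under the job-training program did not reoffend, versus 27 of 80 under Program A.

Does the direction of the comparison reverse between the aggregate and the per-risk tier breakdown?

Low-risk: the job-training program 74/130 = 56.9%, Program A 8/11 = 72.7% → Program A
Medium-risk: the job-training program 19/43 = 44.2%, Program A 22/40 = 55.0% → Program A
High-risk: the job-training program 2/7 = 28.6%, Program A 27/80 = 33.8% → Program A
Overall: the job-training program 95/180 = 52.8%, Program A 57/131 = 43.5% → the job-training program
Program A wins each risk group but the job-training program wins overall — the comparison reverses. Program A's participants skew toward high-risk, which has a lower base rate.

Yes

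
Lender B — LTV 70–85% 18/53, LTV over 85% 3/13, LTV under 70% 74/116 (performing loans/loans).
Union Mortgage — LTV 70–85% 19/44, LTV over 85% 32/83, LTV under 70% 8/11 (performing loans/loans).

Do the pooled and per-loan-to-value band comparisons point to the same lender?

LTV 70–85%: Lender B 18/53 = 34.0%, Union Mortgage 19/44 = 43.2% → Union Mortgage
LTV over 85%: Lender B 3/13 = 23.1%, Union Mortgage 32/83 = 38.6% → Union Mortgage
LTV under 70%: Lender B 74/116 = 63.8%, Union Mortgage 8/11 = 72.7% → Union Mortgage
Overall: Lender B 95/182 = 52.2%, Union Mortgage 59/138 = 42.8% → Lender B
Union Mortgage wins each loan-to-value group but Lender B wins overall — the comparison reverses. Union Mortgage's loans skew toward LTV over 85%, which has a lower base rate.

No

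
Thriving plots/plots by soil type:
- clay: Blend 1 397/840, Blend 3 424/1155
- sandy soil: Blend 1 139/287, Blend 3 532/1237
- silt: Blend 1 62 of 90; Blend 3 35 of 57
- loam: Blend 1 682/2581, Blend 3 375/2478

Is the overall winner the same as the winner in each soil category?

Yes

Clay: Blend 1 397/840 = 47.3%, Blend 3 424/1155 = 36.7% → Blend 1
Sandy soil: Blend 1 139/287 = 48.4%, Blend 3 532/1237 = 43.0% → Blend 1
Silt: Blend 1 62/90 = 68.9%, Blend 3 35/57 = 61.4% → Blend 1
Loam: Blend 1 682/2581 = 26.4%, Blend 3 375/2478 = 15.1% → Blend 1
Overall: Blend 1 1280/3798 = 33.7%, Blend 3 1366/4927 = 27.7% → Blend 1
Blend 1 wins overall and in every soil group — no reversal.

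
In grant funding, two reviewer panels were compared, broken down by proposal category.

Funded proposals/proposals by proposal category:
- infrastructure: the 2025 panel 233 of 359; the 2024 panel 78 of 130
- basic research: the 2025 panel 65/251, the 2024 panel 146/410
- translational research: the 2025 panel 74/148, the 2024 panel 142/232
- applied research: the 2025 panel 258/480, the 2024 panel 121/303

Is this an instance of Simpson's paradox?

No

Infrastructure: the 2025 panel 233/359 = 64.9%, the 2024 panel 78/130 = 60.0% → the 2025 panel
Basic research: the 2025 panel 65/251 = 25.9%, the 2024 panel 146/410 = 35.6% → the 2024 panel
Translational research: the 2025 panel 74/148 = 50.0%, the 2024 panel 142/232 = 61.2% → the 2024 panel
Applied research: the 2025 panel 258/480 = 53.8%, the 2024 panel 121/303 = 39.9% → the 2025 panel
Overall: the 2025 panel 630/1238 = 50.9%, the 2024 panel 487/1075 = 45.3% → the 2025 panel
Neither sweeps: the 2025 panel wins 2 of 4 groups, the 2024 panel wins 2. The 2025 panel wins overall but not every group — no Simpson reversal.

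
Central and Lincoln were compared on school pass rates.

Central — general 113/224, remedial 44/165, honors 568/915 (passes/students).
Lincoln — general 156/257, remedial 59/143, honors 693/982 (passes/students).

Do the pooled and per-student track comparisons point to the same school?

General: Central 113/224 = 50.4%, Lincoln 156/257 = 60.7% → Lincoln
Remedial: Central 44/165 = 26.7%, Lincoln 59/143 = 41.3% → Lincoln
Honors: Central 568/915 = 62.1%, Lincoln 693/982 = 70.6% → Lincoln
Overall: Central 725/1304 = 55.6%, Lincoln 908/1382 = 65.7% → Lincoln
Lincoln wins overall and in every student group — no reversal.

Yes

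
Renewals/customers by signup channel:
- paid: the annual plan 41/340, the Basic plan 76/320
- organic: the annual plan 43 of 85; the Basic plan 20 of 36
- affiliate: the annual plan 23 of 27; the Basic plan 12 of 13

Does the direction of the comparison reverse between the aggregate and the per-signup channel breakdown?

Paid: the annual plan 41/340 = 12.1%, the Basic plan 76/320 = 23.8% → the Basic plan
Organic: the annual plan 43/85 = 50.6%, the Basic plan 20/36 = 55.6% → the Basic plan
Affiliate: the annual plan 23/27 = 85.2%, the Basic plan 12/13 = 92.3% → the Basic plan
Overall: the annual plan 107/452 = 23.7%, the Basic plan 108/369 = 29.3% → the Basic plan
The Basic plan wins overall and in every signup group — no reversal.

No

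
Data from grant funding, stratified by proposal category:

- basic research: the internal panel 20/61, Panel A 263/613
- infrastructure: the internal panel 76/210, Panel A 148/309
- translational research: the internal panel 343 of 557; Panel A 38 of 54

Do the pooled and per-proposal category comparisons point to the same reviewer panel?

No

Basic research: the internal panel 20/61 = 32.8%, Panel A 263/613 = 42.9% → Panel A
Infrastructure: the internal panel 76/210 = 36.2%, Panel A 148/309 = 47.9% → Panel A
Translational research: the internal panel 343/557 = 61.6%, Panel A 38/54 = 70.4% → Panel A
Overall: the internal panel 439/828 = 53.0%, Panel A 449/976 = 46.0% → the internal panel
Panel A wins each proposal group but the internal panel wins overall — the comparison reverses. Panel A's proposals skew toward basic research, which has a lower base rate.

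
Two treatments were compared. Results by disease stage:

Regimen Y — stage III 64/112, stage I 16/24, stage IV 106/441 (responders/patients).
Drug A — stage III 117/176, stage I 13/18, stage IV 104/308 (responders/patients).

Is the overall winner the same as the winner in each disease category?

Yes

Stage III: Regimen Y 64/112 = 57.1%, Drug A 117/176 = 66.5% → Drug A
Stage I: Regimen Y 16/24 = 66.7%, Drug A 13/18 = 72.2% → Drug A
Stage IV: Regimen Y 106/441 = 24.0%, Drug A 104/308 = 33.8% → Drug A
Overall: Regimen Y 186/577 = 32.2%, Drug A 234/502 = 46.6% → Drug A
Drug A wins overall and in every disease group — no reversal.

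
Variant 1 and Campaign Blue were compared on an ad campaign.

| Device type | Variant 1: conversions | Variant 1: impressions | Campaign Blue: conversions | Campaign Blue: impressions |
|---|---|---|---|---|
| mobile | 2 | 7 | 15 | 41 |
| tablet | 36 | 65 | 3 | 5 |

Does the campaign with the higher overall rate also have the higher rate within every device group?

No

Mobile: Variant 1 2/7 = 28.6%, Campaign Blue 15/41 = 36.6% → Campaign Blue
Tablet: Variant 1 36/65 = 55.4%, Campaign Blue 3/5 = 60.0% → Campaign Blue
Overall: Variant 1 38/72 = 52.8%, Campaign Blue 18/46 = 39.1% → Variant 1
Campaign Blue wins each device group but Variant 1 wins overall — the comparison reverses. Campaign Blue's impressions skew toward mobile, which has a lower base rate.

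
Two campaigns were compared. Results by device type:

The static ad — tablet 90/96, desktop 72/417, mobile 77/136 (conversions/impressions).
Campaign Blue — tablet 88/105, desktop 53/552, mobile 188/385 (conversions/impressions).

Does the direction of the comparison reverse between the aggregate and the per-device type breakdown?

No

Tablet: the static ad 90/96 = 93.8%, Campaign Blue 88/105 = 83.8% → the static ad
Desktop: the static ad 72/417 = 17.3%, Campaign Blue 53/552 = 9.6% → the static ad
Mobile: the static ad 77/136 = 56.6%, Campaign Blue 188/385 = 48.8% → the static ad
Overall: the static ad 239/649 = 36.8%, Campaign Blue 329/1042 = 31.6% → the static ad
The static ad wins overall and in every device group — no reversal.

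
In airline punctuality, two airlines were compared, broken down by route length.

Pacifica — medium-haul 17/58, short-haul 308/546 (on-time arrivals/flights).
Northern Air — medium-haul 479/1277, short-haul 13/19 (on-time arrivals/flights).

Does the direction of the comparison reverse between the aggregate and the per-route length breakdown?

Yes

Medium-haul: Pacifica 17/58 = 29.3%, Northern Air 479/1277 = 37.5% → Northern Air
Short-haul: Pacifica 308/546 = 56.4%, Northern Air 13/19 = 68.4% → Northern Air
Overall: Pacifica 325/604 = 53.8%, Northern Air 492/1296 = 38.0% → Pacifica
Northern Air wins each route group but Pacifica wins overall — the comparison reverses. Northern Air's flights skew toward medium-haul, which has a lower base rate.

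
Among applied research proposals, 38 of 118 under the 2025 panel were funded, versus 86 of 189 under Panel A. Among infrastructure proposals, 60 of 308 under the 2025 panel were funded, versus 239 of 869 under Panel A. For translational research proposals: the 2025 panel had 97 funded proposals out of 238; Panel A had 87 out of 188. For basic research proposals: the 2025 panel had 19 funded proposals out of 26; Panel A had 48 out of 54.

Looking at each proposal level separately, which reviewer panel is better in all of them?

Applied research: the 2025 panel 38/118 = 32.2%, Panel A 86/189 = 45.5% → Panel A
Infrastructure: the 2025 panel 60/308 = 19.5%, Panel A 239/869 = 27.5% → Panel A
Translational research: the 2025 panel 97/238 = 40.8%, Panel A 87/188 = 46.3% → Panel A
Basic research: the 2025 panel 19/26 = 73.1%, Panel A 48/54 = 88.9% → Panel A
Panel A has the higher rate in all 4 groups.

Panel A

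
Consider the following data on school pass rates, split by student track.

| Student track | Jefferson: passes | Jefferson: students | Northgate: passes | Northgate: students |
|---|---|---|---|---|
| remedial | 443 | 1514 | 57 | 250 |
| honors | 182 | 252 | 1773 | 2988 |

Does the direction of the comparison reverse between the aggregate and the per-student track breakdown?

Yes

Remedial: Jefferson 443/1514 = 29.3%, Northgate 57/250 = 22.8% → Jefferson
Honors: Jefferson 182/252 = 72.2%, Northgate 1773/2988 = 59.3% → Jefferson
Overall: Jefferson 625/1766 = 35.4%, Northgate 1830/3238 = 56.5% → Northgate
Jefferson wins each student group but Northgate wins overall — the comparison reverses. Jefferson's students skew toward remedial, which has a lower base rate.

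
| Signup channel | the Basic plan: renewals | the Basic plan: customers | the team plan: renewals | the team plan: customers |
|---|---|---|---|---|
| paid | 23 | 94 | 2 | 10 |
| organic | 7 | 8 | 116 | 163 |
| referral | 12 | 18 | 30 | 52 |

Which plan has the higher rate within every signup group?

Paid: the Basic plan 23/94 = 24.5%, the team plan 2/10 = 20.0% → the Basic plan
Organic: the Basic plan 7/8 = 87.5%, the team plan 116/163 = 71.2% → the Basic plan
Referral: the Basic plan 12/18 = 66.7%, the team plan 30/52 = 57.7% → the Basic plan
The Basic plan has the higher rate in all 3 groups.

the Basic plan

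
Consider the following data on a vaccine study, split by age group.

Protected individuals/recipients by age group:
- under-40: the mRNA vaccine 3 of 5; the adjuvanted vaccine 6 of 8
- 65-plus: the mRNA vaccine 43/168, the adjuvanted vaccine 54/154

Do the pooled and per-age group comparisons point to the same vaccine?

Under-40: the mRNA vaccine 3/5 = 60.0%, the adjuvanted vaccine 6/8 = 75.0% → the adjuvanted vaccine
65-plus: the mRNA vaccine 43/168 = 25.6%, the adjuvanted vaccine 54/154 = 35.1% → the adjuvanted vaccine
Overall: the mRNA vaccine 46/173 = 26.6%, the adjuvanted vaccine 60/162 = 37.0% → the adjuvanted vaccine
The adjuvanted vaccine wins overall and in every age group — no reversal.

Yes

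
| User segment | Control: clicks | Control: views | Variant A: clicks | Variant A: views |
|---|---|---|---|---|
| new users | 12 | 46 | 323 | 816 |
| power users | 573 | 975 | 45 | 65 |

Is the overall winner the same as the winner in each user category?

New users: Control 12/46 = 26.1%, Variant A 323/816 = 39.6% → Variant A
Power users: Control 573/975 = 58.8%, Variant A 45/65 = 69.2% → Variant A
Overall: Control 585/1021 = 57.3%, Variant A 368/881 = 41.8% → Control
Variant A wins each user group but Control wins overall — the comparison reverses. Variant A's views skew toward new users, which has a lower base rate.

No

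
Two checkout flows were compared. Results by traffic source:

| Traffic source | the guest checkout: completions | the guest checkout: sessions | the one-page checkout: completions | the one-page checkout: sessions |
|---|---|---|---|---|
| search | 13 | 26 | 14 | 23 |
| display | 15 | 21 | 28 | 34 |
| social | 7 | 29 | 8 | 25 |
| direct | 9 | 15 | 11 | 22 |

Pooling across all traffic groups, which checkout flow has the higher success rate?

the one-page checkout

Search: the guest checkout 13/26 = 50.0%, the one-page checkout 14/23 = 60.9% → the one-page checkout
Display: the guest checkout 15/21 = 71.4%, the one-page checkout 28/34 = 82.4% → the one-page checkout
Social: the guest checkout 7/29 = 24.1%, the one-page checkout 8/25 = 32.0% → the one-page checkout
Direct: the guest checkout 9/15 = 60.0%, the one-page checkout 11/22 = 50.0% → the guest checkout
Overall: the guest checkout 44/91 = 48.4%, the one-page checkout 61/104 = 58.7% → the one-page checkout
(Neither sweeps every traffic group, but the one-page checkout has the higher pooled rate.)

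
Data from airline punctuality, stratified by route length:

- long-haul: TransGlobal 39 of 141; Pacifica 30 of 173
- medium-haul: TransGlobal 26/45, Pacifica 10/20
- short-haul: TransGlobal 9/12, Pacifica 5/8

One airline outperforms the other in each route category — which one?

TransGlobal

Long-haul: TransGlobal 39/141 = 27.7%, Pacifica 30/173 = 17.3% → TransGlobal
Medium-haul: TransGlobal 26/45 = 57.8%, Pacifica 10/20 = 50.0% → TransGlobal
Short-haul: TransGlobal 9/12 = 75.0%, Pacifica 5/8 = 62.5% → TransGlobal
TransGlobal has the higher rate in all 3 groups.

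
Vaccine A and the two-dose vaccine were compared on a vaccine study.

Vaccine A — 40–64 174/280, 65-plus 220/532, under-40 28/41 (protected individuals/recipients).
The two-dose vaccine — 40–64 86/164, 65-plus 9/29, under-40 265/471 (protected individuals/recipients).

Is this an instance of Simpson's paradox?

40–64: Vaccine A 174/280 = 62.1%, the two-dose vaccine 86/164 = 52.4% → Vaccine A
65-plus: Vaccine A 220/532 = 41.4%, the two-dose vaccine 9/29 = 31.0% → Vaccine A
Under-40: Vaccine A 28/41 = 68.3%, the two-dose vaccine 265/471 = 56.3% → Vaccine A
Overall: Vaccine A 422/853 = 49.5%, the two-dose vaccine 360/664 = 54.2% → the two-dose vaccine
Vaccine A wins each age group but the two-dose vaccine wins overall — the comparison reverses. Vaccine A's recipients skew toward 65-plus, which has a lower base rate.

Yes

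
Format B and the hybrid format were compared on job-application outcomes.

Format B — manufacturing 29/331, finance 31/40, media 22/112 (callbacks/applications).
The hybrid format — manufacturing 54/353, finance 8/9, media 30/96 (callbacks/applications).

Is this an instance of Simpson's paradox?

No

Manufacturing: Format B 29/331 = 8.8%, the hybrid format 54/353 = 15.3% → the hybrid format
Finance: Format B 31/40 = 77.5%, the hybrid format 8/9 = 88.9% → the hybrid format
Media: Format B 22/112 = 19.6%, the hybrid format 30/96 = 31.2% → the hybrid format
Overall: Format B 82/483 = 17.0%, the hybrid format 92/458 = 20.1% → the hybrid format
The hybrid format wins overall and in every industry group — no reversal.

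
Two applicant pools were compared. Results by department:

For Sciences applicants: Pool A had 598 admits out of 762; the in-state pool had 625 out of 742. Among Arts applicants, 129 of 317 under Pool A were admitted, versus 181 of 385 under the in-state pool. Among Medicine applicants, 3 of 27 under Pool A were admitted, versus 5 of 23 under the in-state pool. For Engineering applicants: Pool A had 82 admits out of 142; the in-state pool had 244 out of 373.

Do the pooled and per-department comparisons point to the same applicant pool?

Yes

Sciences: Pool A 598/762 = 78.5%, the in-state pool 625/742 = 84.2% → the in-state pool
Arts: Pool A 129/317 = 40.7%, the in-state pool 181/385 = 47.0% → the in-state pool
Medicine: Pool A 3/27 = 11.1%, the in-state pool 5/23 = 21.7% → the in-state pool
Engineering: Pool A 82/142 = 57.7%, the in-state pool 244/373 = 65.4% → the in-state pool
Overall: Pool A 812/1248 = 65.1%, the in-state pool 1055/1523 = 69.3% → the in-state pool
The in-state pool wins overall and in every department group — no reversal.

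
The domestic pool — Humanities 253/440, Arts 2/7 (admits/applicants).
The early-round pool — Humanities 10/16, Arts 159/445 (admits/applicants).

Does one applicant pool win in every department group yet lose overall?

Yes

Humanities: the domestic pool 253/440 = 57.5%, the early-round pool 10/16 = 62.5% → the early-round pool
Arts: the domestic pool 2/7 = 28.6%, the early-round pool 159/445 = 35.7% → the early-round pool
Overall: the domestic pool 255/447 = 57.0%, the early-round pool 169/461 = 36.7% → the domestic pool
The early-round pool wins each department group but the domestic pool wins overall — the comparison reverses. The early-round pool's applicants skew toward Arts, which has a lower base rate.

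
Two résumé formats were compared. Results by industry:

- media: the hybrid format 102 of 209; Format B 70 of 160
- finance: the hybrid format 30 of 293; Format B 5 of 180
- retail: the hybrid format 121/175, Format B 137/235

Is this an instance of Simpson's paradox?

No

Media: the hybrid format 102/209 = 48.8%, Format B 70/160 = 43.8% → the hybrid format
Finance: the hybrid format 30/293 = 10.2%, Format B 5/180 = 2.8% → the hybrid format
Retail: the hybrid format 121/175 = 69.1%, Format B 137/235 = 58.3% → the hybrid format
Overall: the hybrid format 253/677 = 37.4%, Format B 212/575 = 36.9% → the hybrid format
The hybrid format wins overall and in every industry group — no reversal.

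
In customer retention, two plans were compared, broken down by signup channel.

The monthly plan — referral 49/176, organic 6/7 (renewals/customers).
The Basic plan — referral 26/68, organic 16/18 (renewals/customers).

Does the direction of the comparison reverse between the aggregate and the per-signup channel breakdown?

No

Referral: the monthly plan 49/176 = 27.8%, the Basic plan 26/68 = 38.2% → the Basic plan
Organic: the monthly plan 6/7 = 85.7%, the Basic plan 16/18 = 88.9% → the Basic plan
Overall: the monthly plan 55/183 = 30.1%, the Basic plan 42/86 = 48.8% → the Basic plan
The Basic plan wins overall and in every signup group — no reversal.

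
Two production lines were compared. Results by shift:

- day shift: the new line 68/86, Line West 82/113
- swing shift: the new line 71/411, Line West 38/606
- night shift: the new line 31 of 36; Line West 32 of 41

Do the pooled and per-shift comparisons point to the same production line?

Day shift: the new line 68/86 = 79.1%, Line West 82/113 = 72.6% → the new line
Swing shift: the new line 71/411 = 17.3%, Line West 38/606 = 6.3% → the new line
Night shift: the new line 31/36 = 86.1%, Line West 32/41 = 78.0% → the new line
Overall: the new line 170/533 = 31.9%, Line West 152/760 = 20.0% → the new line
The new line wins overall and in every shift group — no reversal.

Yes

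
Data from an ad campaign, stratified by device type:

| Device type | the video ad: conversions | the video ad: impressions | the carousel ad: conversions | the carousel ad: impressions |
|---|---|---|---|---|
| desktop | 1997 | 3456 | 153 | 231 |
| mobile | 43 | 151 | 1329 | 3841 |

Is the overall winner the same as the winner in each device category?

Desktop: the video ad 1997/3456 = 57.8%, the carousel ad 153/231 = 66.2% → the carousel ad
Mobile: the video ad 43/151 = 28.5%, the carousel ad 1329/3841 = 34.6% → the carousel ad
Overall: the video ad 2040/3607 = 56.6%, the carousel ad 1482/4072 = 36.4% → the video ad
The carousel ad wins each device group but the video ad wins overall — the comparison reverses. The carousel ad's impressions skew toward mobile, which has a lower base rate.

No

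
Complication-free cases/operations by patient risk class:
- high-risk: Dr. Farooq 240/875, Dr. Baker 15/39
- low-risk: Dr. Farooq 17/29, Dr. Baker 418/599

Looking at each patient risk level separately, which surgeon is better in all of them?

High-risk: Dr. Farooq 240/875 = 27.4%, Dr. Baker 15/39 = 38.5% → Dr. Baker
Low-risk: Dr. Farooq 17/29 = 58.6%, Dr. Baker 418/599 = 69.8% → Dr. Baker
Dr. Baker has the higher rate in both groups.

Dr. Baker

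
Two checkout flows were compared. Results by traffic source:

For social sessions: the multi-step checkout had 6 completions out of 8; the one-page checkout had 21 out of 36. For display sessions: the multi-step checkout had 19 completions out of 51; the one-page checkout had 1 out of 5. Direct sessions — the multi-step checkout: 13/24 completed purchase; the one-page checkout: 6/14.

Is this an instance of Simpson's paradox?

Yes

Social: the multi-step checkout 6/8 = 75.0%, the one-page checkout 21/36 = 58.3% → the multi-step checkout
Display: the multi-step checkout 19/51 = 37.3%, the one-page checkout 1/5 = 20.0% → the multi-step checkout
Direct: the multi-step checkout 13/24 = 54.2%, the one-page checkout 6/14 = 42.9% → the multi-step checkout
Overall: the multi-step checkout 38/83 = 45.8%, the one-page checkout 28/55 = 50.9% → the one-page checkout
The multi-step checkout wins each traffic group but the one-page checkout wins overall — the comparison reverses. The multi-step checkout's sessions skew toward display, which has a lower base rate.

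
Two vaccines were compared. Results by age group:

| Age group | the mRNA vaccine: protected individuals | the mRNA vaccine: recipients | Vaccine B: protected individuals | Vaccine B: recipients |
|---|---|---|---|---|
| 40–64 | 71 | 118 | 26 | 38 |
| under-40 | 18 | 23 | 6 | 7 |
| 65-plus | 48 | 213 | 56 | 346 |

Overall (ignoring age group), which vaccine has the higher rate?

40–64: the mRNA vaccine 71/118 = 60.2%, Vaccine B 26/38 = 68.4% → Vaccine B
Under-40: the mRNA vaccine 18/23 = 78.3%, Vaccine B 6/7 = 85.7% → Vaccine B
65-plus: the mRNA vaccine 48/213 = 22.5%, Vaccine B 56/346 = 16.2% → the mRNA vaccine
Overall: the mRNA vaccine 137/354 = 38.7%, Vaccine B 88/391 = 22.5% → the mRNA vaccine
(Neither sweeps every age group, but the mRNA vaccine has the higher pooled rate.)

the mRNA vaccine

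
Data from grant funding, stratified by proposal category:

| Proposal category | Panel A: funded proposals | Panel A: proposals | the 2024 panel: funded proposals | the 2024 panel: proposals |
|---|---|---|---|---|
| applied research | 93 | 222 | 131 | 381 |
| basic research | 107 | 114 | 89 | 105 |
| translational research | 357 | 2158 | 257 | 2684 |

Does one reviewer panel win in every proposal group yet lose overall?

Applied research: Panel A 93/222 = 41.9%, the 2024 panel 131/381 = 34.4% → Panel A
Basic research: Panel A 107/114 = 93.9%, the 2024 panel 89/105 = 84.8% → Panel A
Translational research: Panel A 357/2158 = 16.5%, the 2024 panel 257/2684 = 9.6% → Panel A
Overall: Panel A 557/2494 = 22.3%, the 2024 panel 477/3170 = 15.0% → Panel A
Panel A wins overall and in every proposal group — no reversal.

No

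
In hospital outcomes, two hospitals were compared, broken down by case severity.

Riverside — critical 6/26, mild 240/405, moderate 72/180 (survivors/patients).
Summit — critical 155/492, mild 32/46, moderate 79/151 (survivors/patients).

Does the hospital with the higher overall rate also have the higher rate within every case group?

Critical: Riverside 6/26 = 23.1%, Summit 155/492 = 31.5% → Summit
Mild: Riverside 240/405 = 59.3%, Summit 32/46 = 69.6% → Summit
Moderate: Riverside 72/180 = 40.0%, Summit 79/151 = 52.3% → Summit
Overall: Riverside 318/611 = 52.0%, Summit 266/689 = 38.6% → Riverside
Summit wins each case group but Riverside wins overall — the comparison reverses. Summit's patients skew toward critical, which has a lower base rate.

No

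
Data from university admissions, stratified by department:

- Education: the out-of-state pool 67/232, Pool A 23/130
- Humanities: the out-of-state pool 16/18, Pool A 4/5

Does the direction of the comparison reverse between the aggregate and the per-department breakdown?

Education: the out-of-state pool 67/232 = 28.9%, Pool A 23/130 = 17.7% → the out-of-state pool
Humanities: the out-of-state pool 16/18 = 88.9%, Pool A 4/5 = 80.0% → the out-of-state pool
Overall: the out-of-state pool 83/250 = 33.2%, Pool A 27/135 = 20.0% → the out-of-state pool
The out-of-state pool wins overall and in every department group — no reversal.

No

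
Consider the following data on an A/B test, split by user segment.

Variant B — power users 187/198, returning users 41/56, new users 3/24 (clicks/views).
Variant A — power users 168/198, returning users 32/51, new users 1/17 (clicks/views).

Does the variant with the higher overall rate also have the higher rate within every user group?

Yes

Power users: Variant B 187/198 = 94.4%, Variant A 168/198 = 84.8% → Variant B
Returning users: Variant B 41/56 = 73.2%, Variant A 32/51 = 62.7% → Variant B
New users: Variant B 3/24 = 12.5%, Variant A 1/17 = 5.9% → Variant B
Overall: Variant B 231/278 = 83.1%, Variant A 201/266 = 75.6% → Variant B
Variant B wins overall and in every user group — no reversal.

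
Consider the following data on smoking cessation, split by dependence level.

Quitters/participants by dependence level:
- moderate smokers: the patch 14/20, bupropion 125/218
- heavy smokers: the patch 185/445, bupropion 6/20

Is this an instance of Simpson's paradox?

Moderate smokers: the patch 14/20 = 70.0%, bupropion 125/218 = 57.3% → the patch
Heavy smokers: the patch 185/445 = 41.6%, bupropion 6/20 = 30.0% → the patch
Overall: the patch 199/465 = 42.8%, bupropion 131/238 = 55.0% → bupropion
The patch wins each dependence group but bupropion wins overall — the comparison reverses. The patch's participants skew toward heavy smokers, which has a lower base rate.

Yes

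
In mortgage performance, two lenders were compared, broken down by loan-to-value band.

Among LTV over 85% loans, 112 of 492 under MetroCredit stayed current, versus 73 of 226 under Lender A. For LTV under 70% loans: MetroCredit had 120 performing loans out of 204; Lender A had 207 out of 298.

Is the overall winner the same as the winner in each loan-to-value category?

Yes

LTV over 85%: MetroCredit 112/492 = 22.8%, Lender A 73/226 = 32.3% → Lender A
LTV under 70%: MetroCredit 120/204 = 58.8%, Lender A 207/298 = 69.5% → Lender A
Overall: MetroCredit 232/696 = 33.3%, Lender A 280/524 = 53.4% → Lender A
Lender A wins overall and in every loan-to-value group — no reversal.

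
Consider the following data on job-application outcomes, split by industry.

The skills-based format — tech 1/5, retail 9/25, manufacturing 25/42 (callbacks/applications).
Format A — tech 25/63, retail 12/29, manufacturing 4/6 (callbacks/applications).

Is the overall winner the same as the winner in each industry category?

No

Tech: the skills-based format 1/5 = 20.0%, Format A 25/63 = 39.7% → Format A
Retail: the skills-based format 9/25 = 36.0%, Format A 12/29 = 41.4% → Format A
Manufacturing: the skills-based format 25/42 = 59.5%, Format A 4/6 = 66.7% → Format A
Overall: the skills-based format 35/72 = 48.6%, Format A 41/98 = 41.8% → the skills-based format
Format A wins each industry group but the skills-based format wins overall — the comparison reverses. Format A's applications skew toward tech, which has a lower base rate.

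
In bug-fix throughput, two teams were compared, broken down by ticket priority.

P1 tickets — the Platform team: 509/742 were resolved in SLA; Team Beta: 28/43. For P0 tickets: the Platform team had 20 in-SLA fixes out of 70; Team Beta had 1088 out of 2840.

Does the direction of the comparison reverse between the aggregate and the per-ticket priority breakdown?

No

P1: the Platform team 509/742 = 68.6%, Team Beta 28/43 = 65.1% → the Platform team
P0: the Platform team 20/70 = 28.6%, Team Beta 1088/2840 = 38.3% → Team Beta
Overall: the Platform team 529/812 = 65.1%, Team Beta 1116/2883 = 38.7% → the Platform team
Neither sweeps: the Platform team wins 1 of 2 groups, Team Beta wins 1. The Platform team wins overall but not every group — no Simpson reversal.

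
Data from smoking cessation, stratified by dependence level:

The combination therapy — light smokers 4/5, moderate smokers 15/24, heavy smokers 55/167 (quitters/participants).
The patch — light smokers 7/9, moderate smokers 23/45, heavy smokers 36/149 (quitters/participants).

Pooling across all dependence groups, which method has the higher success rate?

Light smokers: the combination therapy 4/5 = 80.0%, the patch 7/9 = 77.8% → the combination therapy
Moderate smokers: the combination therapy 15/24 = 62.5%, the patch 23/45 = 51.1% → the combination therapy
Heavy smokers: the combination therapy 55/167 = 32.9%, the patch 36/149 = 24.2% → the combination therapy
Overall: the combination therapy 74/196 = 37.8%, the patch 66/203 = 32.5% → the combination therapy

the combination therapy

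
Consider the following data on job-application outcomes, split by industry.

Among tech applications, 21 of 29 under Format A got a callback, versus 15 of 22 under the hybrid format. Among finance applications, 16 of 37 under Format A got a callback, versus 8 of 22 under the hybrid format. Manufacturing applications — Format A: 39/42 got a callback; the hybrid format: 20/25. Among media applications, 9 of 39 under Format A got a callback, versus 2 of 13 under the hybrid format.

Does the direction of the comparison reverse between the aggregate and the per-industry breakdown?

No

Tech: Format A 21/29 = 72.4%, the hybrid format 15/22 = 68.2% → Format A
Finance: Format A 16/37 = 43.2%, the hybrid format 8/22 = 36.4% → Format A
Manufacturing: Format A 39/42 = 92.9%, the hybrid format 20/25 = 80.0% → Format A
Media: Format A 9/39 = 23.1%, the hybrid format 2/13 = 15.4% → Format A
Overall: Format A 85/147 = 57.8%, the hybrid format 45/82 = 54.9% → Format A
Format A wins overall and in every industry group — no reversal.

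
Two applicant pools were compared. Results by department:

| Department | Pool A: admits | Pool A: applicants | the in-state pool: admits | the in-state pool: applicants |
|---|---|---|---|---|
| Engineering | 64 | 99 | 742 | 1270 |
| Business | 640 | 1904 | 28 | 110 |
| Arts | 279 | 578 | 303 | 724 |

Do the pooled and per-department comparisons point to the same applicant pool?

No

Engineering: Pool A 64/99 = 64.6%, the in-state pool 742/1270 = 58.4% → Pool A
Business: Pool A 640/1904 = 33.6%, the in-state pool 28/110 = 25.5% → Pool A
Arts: Pool A 279/578 = 48.3%, the in-state pool 303/724 = 41.9% → Pool A
Overall: Pool A 983/2581 = 38.1%, the in-state pool 1073/2104 = 51.0% → the in-state pool
Pool A wins each department group but the in-state pool wins overall — the comparison reverses. Pool A's applicants skew toward Business, which has a lower base rate.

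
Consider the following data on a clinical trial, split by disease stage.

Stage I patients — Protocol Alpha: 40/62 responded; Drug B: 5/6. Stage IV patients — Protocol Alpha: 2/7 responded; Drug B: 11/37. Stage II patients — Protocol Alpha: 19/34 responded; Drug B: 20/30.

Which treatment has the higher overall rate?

Protocol Alpha

Stage I: Protocol Alpha 40/62 = 64.5%, Drug B 5/6 = 83.3% → Drug B
Stage IV: Protocol Alpha 2/7 = 28.6%, Drug B 11/37 = 29.7% → Drug B
Stage II: Protocol Alpha 19/34 = 55.9%, Drug B 20/30 = 66.7% → Drug B
Overall: Protocol Alpha 61/103 = 59.2%, Drug B 36/73 = 49.3% → Protocol Alpha
(Drug B wins every disease group but Protocol Alpha wins overall — Drug B's patients skew toward the low-rate stage IV group.)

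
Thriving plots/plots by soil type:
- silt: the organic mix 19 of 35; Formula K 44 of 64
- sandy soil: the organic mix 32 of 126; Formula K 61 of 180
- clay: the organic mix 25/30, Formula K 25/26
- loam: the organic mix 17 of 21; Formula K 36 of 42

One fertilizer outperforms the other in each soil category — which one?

Formula K

Silt: the organic mix 19/35 = 54.3%, Formula K 44/64 = 68.8% → Formula K
Sandy soil: the organic mix 32/126 = 25.4%, Formula K 61/180 = 33.9% → Formula K
Clay: the organic mix 25/30 = 83.3%, Formula K 25/26 = 96.2% → Formula K
Loam: the organic mix 17/21 = 81.0%, Formula K 36/42 = 85.7% → Formula K
Formula K has the higher rate in all 4 groups.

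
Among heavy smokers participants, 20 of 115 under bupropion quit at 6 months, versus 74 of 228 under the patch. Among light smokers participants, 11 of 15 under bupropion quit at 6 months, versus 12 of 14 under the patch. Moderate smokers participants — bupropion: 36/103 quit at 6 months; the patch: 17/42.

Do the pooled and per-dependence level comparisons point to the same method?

Yes

Heavy smokers: bupropion 20/115 = 17.4%, the patch 74/228 = 32.5% → the patch
Light smokers: bupropion 11/15 = 73.3%, the patch 12/14 = 85.7% → the patch
Moderate smokers: bupropion 36/103 = 35.0%, the patch 17/42 = 40.5% → the patch
Overall: bupropion 67/233 = 28.8%, the patch 103/284 = 36.3% → the patch
The patch wins overall and in every dependence group — no reversal.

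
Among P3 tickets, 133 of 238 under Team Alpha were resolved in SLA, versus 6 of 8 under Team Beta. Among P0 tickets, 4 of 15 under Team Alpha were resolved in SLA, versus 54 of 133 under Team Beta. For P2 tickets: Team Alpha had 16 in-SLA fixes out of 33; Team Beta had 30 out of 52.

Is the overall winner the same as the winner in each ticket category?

P3: Team Alpha 133/238 = 55.9%, Team Beta 6/8 = 75.0% → Team Beta
P0: Team Alpha 4/15 = 26.7%, Team Beta 54/133 = 40.6% → Team Beta
P2: Team Alpha 16/33 = 48.5%, Team Beta 30/52 = 57.7% → Team Beta
Overall: Team Alpha 153/286 = 53.5%, Team Beta 90/193 = 46.6% → Team Alpha
Team Beta wins each ticket group but Team Alpha wins overall — the comparison reverses. Team Beta's tickets skew toward P0, which has a lower base rate.

No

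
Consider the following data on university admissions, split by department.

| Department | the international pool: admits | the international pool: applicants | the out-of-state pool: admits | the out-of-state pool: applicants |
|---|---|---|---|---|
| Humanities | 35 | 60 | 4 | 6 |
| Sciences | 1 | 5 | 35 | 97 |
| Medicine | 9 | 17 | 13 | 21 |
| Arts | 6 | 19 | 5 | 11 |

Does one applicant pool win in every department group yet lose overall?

Yes

Humanities: the international pool 35/60 = 58.3%, the out-of-state pool 4/6 = 66.7% → the out-of-state pool
Sciences: the international pool 1/5 = 20.0%, the out-of-state pool 35/97 = 36.1% → the out-of-state pool
Medicine: the international pool 9/17 = 52.9%, the out-of-state pool 13/21 = 61.9% → the out-of-state pool
Arts: the international pool 6/19 = 31.6%, the out-of-state pool 5/11 = 45.5% → the out-of-state pool
Overall: the international pool 51/101 = 50.5%, the out-of-state pool 57/135 = 42.2% → the international pool
The out-of-state pool wins each department group but the international pool wins overall — the comparison reverses. The out-of-state pool's applicants skew toward Sciences, which has a lower base rate.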